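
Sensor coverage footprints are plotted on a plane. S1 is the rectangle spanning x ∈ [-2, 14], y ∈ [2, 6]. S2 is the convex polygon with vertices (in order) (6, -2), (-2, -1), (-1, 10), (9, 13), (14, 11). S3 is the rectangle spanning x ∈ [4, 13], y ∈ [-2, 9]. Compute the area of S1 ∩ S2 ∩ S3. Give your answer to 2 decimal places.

22.77

The intersection is the polygon with vertices (8.461,2), (4,2), (4,6), (10.923,6).
By the shoelace formula its area is 22.77.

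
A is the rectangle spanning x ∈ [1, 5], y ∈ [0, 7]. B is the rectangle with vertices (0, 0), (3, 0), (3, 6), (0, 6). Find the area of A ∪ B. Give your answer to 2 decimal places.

34.00

By inclusion–exclusion:
Individual areas: |A| = 28, |B| = 18.
|A∩B|: x∈[1,3], y∈[0,6] → 2·6 = 12.
|A ∪ B| = 46 − 12 = 34.00.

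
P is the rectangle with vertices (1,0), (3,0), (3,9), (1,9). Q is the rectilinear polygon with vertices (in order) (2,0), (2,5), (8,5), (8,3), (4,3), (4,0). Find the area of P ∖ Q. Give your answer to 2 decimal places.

|P| = 18, |P∩Q| = 5.
|P ∖ Q| = |P| − |P∩Q| = 18 − 5 = 13.00.

13.00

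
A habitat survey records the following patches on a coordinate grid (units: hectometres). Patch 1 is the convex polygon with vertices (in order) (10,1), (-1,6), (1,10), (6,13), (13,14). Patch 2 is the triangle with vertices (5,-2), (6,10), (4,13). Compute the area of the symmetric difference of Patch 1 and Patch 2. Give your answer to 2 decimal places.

|Patch 1| = 107, |Patch 2| = 13.5, |Patch 1∩Patch 2| = 11.1315.
|Patch 1 △ Patch 2| = |Patch 1| + |Patch 2| − 2·|Patch 1∩Patch 2| = 107 + 13.5 − 22.263 = 98.24.

98.24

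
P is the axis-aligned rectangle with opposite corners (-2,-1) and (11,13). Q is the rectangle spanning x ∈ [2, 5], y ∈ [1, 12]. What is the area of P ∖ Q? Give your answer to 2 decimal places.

|P∩Q|: x∈[2,5], y∈[1,12] → 3·11 = 33.
|P| = 182.
|P ∖ Q| = |P| − |P∩Q| = 182 − 33 = 149.00.

149.00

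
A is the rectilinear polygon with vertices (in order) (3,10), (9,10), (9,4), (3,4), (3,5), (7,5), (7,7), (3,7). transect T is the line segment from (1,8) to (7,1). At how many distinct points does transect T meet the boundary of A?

The segment meets the boundary at (3.571,5), (4.429,4).

2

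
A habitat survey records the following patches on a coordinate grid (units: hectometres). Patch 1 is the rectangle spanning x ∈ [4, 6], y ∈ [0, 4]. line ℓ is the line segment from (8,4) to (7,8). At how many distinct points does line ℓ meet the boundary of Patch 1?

0

The segment lies entirely outside Patch 1 and never meets its boundary.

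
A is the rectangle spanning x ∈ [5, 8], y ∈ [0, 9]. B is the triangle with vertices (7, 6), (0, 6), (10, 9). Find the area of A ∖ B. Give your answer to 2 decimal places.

21.65

|A| = 27, |A∩B| = 5.35.
|A ∖ B| = |A| − |A∩B| = 27 − 5.35 = 21.65.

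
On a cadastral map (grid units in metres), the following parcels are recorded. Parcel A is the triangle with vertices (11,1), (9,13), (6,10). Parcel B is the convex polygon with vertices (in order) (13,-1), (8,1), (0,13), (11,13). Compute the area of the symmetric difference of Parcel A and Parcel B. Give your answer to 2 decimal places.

78.00

|Parcel A| = 21, |Parcel B| = 99, |Parcel A∩Parcel B| = 21.
|Parcel A △ Parcel B| = |Parcel A| + |Parcel B| − 2·|Parcel A∩Parcel B| = 21 + 99 − 42 = 78.00.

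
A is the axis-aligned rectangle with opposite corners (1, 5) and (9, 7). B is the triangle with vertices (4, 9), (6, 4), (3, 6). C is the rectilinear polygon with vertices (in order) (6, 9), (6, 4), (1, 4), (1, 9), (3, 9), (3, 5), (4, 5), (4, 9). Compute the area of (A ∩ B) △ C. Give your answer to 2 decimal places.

|A ∩ B| = 3.4833.
|(A ∩ B) ∩ C| = 2.3167.
|(A ∩ B) △ C| = 3.4833 + 21 − 4.6333 = 19.85.

19.85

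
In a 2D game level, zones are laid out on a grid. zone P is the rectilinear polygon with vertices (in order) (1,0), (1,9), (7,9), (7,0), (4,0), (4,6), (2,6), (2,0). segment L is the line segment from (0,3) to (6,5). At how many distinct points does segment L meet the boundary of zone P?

The segment meets the boundary at (4,4.333), (2,3.667), (1,3.333).

3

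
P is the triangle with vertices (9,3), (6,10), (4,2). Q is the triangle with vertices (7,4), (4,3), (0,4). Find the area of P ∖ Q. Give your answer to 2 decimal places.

17.86

|P| = 19, |P∩Q| = 1.1364.
|P ∖ Q| = |P| − |P∩Q| = 19 − 1.1364 = 17.86.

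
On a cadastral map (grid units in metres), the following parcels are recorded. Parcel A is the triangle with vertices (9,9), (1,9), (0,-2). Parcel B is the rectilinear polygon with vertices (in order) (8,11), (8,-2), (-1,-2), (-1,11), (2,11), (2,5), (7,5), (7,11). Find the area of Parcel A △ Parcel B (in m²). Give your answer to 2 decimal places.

82.24

|Parcel A| = 44, |Parcel B| = 87, |Parcel A∩Parcel B| = 24.3788.
|Parcel A △ Parcel B| = |Parcel A| + |Parcel B| − 2·|Parcel A∩Parcel B| = 44 + 87 − 48.7576 = 82.24.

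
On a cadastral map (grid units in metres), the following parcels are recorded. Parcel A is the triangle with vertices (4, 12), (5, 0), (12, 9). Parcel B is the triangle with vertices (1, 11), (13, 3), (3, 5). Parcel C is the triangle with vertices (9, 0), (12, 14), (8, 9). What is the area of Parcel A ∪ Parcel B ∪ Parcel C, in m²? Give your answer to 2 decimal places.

By inclusion–exclusion:
Individual areas: |Parcel A| = 46.5, |Parcel B| = 28, |Parcel C| = 20.5.
|Parcel A∩Parcel B| = 12.8305.
|Parcel A∩Parcel C| = 10.0898.
|Parcel B∩Parcel C| = 2.6331.
|Parcel A∩Parcel B∩Parcel C| = 0.7112.
|Parcel A ∪ Parcel B ∪ Parcel C| = 95 − 25.5534 + 0.7112 = 70.16.

70.16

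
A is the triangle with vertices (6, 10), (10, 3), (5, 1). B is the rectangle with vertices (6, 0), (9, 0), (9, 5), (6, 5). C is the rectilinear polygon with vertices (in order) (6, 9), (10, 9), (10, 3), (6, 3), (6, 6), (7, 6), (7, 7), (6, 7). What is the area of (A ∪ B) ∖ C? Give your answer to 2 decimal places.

14.79

|A ∪ B| = 27.5179.
|(A ∪ B) ∩ C| = 12.7321.
|(A ∪ B) ∖ C| = 27.5179 − 12.7321 = 14.79.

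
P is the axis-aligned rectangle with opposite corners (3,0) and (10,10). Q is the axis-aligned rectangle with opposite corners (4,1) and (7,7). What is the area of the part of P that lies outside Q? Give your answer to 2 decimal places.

52.00

|P∩Q|: x∈[4,7], y∈[1,7] → 3·6 = 18.
|P| = 70.
|P ∖ Q| = |P| − |P∩Q| = 70 − 18 = 52.00.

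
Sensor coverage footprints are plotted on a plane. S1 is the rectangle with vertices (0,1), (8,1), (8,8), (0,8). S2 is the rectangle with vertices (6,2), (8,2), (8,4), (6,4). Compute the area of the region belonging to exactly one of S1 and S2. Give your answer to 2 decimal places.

|S1∩S2|: x∈[6,8], y∈[2,4] → 2·2 = 4.
|S1 △ S2| = |S1| + |S2| − 2·|S1∩S2| = 56 + 4 − 8 = 52.00.

52.00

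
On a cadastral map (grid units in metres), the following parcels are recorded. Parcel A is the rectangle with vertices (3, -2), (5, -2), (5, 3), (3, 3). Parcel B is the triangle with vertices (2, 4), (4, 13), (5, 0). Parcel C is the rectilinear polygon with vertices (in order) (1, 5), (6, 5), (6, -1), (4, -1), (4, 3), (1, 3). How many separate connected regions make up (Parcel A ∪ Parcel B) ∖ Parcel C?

(Parcel A ∪ Parcel B) ∖ Parcel C splits into 2 disjoint pieces (area 6.0417, area 9.5726).

2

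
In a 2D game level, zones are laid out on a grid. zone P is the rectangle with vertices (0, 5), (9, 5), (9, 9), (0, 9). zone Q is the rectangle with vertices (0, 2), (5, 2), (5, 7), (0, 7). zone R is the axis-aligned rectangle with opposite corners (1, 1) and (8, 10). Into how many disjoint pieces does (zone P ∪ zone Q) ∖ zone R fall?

2

(zone P ∪ zone Q) ∖ zone R splits into 2 disjoint pieces (area 7, area 4).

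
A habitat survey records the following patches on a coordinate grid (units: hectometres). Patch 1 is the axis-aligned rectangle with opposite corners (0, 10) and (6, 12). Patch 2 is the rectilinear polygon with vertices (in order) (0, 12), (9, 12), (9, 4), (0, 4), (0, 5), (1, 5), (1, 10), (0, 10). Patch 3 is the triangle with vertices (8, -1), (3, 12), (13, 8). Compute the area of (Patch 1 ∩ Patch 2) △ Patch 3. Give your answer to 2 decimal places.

60.14

|Patch 1 ∩ Patch 2| = 12.
|(Patch 1 ∩ Patch 2) ∩ Patch 3| = 3.4308.
|(Patch 1 ∩ Patch 2) △ Patch 3| = 12 + 55 − 6.8615 = 60.14.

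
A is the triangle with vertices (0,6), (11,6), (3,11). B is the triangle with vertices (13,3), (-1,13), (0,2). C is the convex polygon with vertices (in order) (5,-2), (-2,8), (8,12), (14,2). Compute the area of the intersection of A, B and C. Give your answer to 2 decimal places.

The intersection is the polygon with vertices (2.211,9.684), (3.128,10.051), (8.8,6), (0,6).
By the shoelace formula its area is 19.11.

19.11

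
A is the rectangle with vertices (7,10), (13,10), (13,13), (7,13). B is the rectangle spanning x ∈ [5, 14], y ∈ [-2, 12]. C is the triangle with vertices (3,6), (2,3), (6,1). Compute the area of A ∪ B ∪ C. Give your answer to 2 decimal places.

By inclusion–exclusion:
Individual areas: |A| = 18, |B| = 126, |C| = 7.
|A∩B|: x∈[7,13], y∈[10,12] → 6·2 = 12.
|A∩C| = 0.
|B∩C| = 0.5833.
|A∩B∩C| = 0.
|A ∪ B ∪ C| = 151 − 12.5833 + 0 = 138.42.

138.42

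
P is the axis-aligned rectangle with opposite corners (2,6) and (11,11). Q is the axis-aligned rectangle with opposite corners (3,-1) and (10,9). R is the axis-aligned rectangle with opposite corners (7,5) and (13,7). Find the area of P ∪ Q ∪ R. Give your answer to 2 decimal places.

By inclusion–exclusion:
Individual areas: |P| = 45, |Q| = 70, |R| = 12.
|P∩Q|: x∈[3,10], y∈[6,9] → 7·3 = 21.
|P∩R|: x∈[7,11], y∈[6,7] → 4·1 = 4.
|Q∩R|: x∈[7,10], y∈[5,7] → 3·2 = 6.
|P∩Q∩R| = 3.
|P ∪ Q ∪ R| = 127 − 31 + 3 = 99.00.

99.00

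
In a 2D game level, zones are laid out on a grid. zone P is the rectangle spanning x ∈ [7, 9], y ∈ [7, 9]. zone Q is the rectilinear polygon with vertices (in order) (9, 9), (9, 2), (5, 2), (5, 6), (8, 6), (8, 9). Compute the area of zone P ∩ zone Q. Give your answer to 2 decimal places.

2.00

The intersection is the polygon with vertices (9,7), (8,7), (8,9), (9,9).
By the shoelace formula its area is 2.00.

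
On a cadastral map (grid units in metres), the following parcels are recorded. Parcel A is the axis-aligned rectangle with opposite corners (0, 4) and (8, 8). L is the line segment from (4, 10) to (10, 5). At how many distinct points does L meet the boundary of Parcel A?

2

The segment meets the boundary at (8,6.667), (6.4,8).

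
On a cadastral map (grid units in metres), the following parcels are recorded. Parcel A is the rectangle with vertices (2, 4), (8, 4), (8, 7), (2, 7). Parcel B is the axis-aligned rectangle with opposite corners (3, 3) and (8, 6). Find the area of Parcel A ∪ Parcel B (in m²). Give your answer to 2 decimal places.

23.00

By inclusion–exclusion:
Individual areas: |Parcel A| = 18, |Parcel B| = 15.
|Parcel A∩Parcel B|: x∈[3,8], y∈[4,6] → 5·2 = 10.
|Parcel A ∪ Parcel B| = 33 − 10 = 23.00.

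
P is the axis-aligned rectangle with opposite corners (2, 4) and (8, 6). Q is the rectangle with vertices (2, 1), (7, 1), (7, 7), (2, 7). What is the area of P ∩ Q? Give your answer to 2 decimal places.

10.00

|P∩Q|: x∈[2,7], y∈[4,6] → 5·2 = 10.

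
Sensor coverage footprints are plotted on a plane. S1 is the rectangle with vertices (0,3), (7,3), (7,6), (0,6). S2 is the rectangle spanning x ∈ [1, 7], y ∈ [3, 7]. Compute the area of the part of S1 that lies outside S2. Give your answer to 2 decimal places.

3.00

|S1∩S2|: x∈[1,7], y∈[3,6] → 6·3 = 18.
|S1| = 21.
|S1 ∖ S2| = |S1| − |S1∩S2| = 21 − 18 = 3.00.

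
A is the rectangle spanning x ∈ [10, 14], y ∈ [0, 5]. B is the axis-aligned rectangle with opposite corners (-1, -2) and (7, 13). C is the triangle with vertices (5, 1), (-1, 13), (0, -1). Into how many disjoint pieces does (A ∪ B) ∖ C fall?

2

(A ∪ B) ∖ C splits into 2 disjoint pieces (area 20, area 84).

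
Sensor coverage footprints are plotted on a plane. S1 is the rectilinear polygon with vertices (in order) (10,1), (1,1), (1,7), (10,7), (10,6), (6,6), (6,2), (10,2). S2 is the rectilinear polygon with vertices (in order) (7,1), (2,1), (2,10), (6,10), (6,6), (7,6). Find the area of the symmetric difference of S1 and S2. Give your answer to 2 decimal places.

29.00

|S1| = 38, |S2| = 41, |S1∩S2| = 25.
|S1 △ S2| = |S1| + |S2| − 2·|S1∩S2| = 38 + 41 − 50 = 29.00.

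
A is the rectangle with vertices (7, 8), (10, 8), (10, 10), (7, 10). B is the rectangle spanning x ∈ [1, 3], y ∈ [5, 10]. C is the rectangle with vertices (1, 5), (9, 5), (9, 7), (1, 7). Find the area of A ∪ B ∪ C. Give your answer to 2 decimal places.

By inclusion–exclusion:
Individual areas: |A| = 6, |B| = 10, |C| = 16.
|A∩B| = 0 (no overlap).
|A∩C| = 0 (no overlap).
|B∩C|: x∈[1,3], y∈[5,7] → 2·2 = 4.
|A∩B∩C| = 0.
|A ∪ B ∪ C| = 32 − 4 + 0 = 28.00.

28.00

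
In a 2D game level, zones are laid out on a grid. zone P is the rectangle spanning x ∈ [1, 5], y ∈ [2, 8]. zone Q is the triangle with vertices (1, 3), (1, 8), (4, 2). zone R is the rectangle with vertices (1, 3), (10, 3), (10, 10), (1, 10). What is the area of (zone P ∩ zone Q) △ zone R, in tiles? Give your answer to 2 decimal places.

58.00

|zone P ∩ zone Q| = 7.5.
|(zone P ∩ zone Q) ∩ zone R| = 6.25.
|(zone P ∩ zone Q) △ zone R| = 7.5 + 63 − 12.5 = 58.00.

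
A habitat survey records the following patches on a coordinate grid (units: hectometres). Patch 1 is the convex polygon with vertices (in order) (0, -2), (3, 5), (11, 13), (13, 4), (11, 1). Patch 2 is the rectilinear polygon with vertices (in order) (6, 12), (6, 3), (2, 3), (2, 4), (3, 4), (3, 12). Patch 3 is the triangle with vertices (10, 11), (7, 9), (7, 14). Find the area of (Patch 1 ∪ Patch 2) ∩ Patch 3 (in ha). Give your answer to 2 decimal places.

1.25

The region (Patch 1 ∪ Patch 2) ∩ Patch 3 is the polygon with vertices (9.5,11.5), (10,11), (7,9).
By the shoelace formula its area is 1.25.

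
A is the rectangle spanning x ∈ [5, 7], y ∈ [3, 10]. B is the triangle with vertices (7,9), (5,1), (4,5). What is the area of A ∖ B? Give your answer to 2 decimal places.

|A| = 14, |A∩B| = 4.8333.
|A ∖ B| = |A| − |A∩B| = 14 − 4.8333 = 9.17.

9.17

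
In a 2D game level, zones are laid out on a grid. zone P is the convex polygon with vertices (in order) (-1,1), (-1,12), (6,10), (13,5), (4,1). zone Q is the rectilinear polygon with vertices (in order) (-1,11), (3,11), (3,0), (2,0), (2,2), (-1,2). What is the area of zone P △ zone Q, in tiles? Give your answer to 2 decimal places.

61.57

|zone P| = 97.5, |zone Q| = 38, |zone P∩zone Q| = 36.9643.
|zone P △ zone Q| = |zone P| + |zone Q| − 2·|zone P∩zone Q| = 97.5 + 38 − 73.9286 = 61.57.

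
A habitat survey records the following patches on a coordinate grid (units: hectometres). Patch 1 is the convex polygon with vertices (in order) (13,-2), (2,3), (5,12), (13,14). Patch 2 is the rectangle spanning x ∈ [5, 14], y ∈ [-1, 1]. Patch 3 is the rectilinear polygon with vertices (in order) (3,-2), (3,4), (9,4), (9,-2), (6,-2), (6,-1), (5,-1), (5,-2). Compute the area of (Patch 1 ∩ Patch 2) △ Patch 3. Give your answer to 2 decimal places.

|Patch 1 ∩ Patch 2| = 8.8.
|(Patch 1 ∩ Patch 2) ∩ Patch 3| = 1.5364.
|(Patch 1 ∩ Patch 2) △ Patch 3| = 8.8 + 35 − 3.0727 = 40.73.

40.73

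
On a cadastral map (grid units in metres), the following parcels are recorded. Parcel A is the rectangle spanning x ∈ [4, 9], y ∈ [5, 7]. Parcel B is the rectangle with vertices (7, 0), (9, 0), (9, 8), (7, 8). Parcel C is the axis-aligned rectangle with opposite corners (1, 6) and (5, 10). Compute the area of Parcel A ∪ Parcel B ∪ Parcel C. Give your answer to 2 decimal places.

37.00

By inclusion–exclusion:
Individual areas: |Parcel A| = 10, |Parcel B| = 16, |Parcel C| = 16.
|Parcel A∩Parcel B|: x∈[7,9], y∈[5,7] → 2·2 = 4.
|Parcel A∩Parcel C|: x∈[4,5], y∈[6,7] → 1·1 = 1.
|Parcel B∩Parcel C| = 0 (no overlap).
|Parcel A∩Parcel B∩Parcel C| = 0.
|Parcel A ∪ Parcel B ∪ Parcel C| = 42 − 5 + 0 = 37.00.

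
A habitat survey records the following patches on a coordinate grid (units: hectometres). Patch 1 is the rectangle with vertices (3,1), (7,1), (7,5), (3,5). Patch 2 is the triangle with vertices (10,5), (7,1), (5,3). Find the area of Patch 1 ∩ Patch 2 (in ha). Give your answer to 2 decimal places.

2.80

The intersection is the polygon with vertices (7,1), (5,3), (7,3.8).
By the shoelace formula its area is 2.80.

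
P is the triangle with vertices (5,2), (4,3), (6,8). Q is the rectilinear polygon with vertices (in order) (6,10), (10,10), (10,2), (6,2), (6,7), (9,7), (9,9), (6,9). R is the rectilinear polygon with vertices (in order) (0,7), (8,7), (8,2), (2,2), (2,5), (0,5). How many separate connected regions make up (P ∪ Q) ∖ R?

(P ∪ Q) ∖ R splits into 2 disjoint pieces (area 0.1167, area 16).

2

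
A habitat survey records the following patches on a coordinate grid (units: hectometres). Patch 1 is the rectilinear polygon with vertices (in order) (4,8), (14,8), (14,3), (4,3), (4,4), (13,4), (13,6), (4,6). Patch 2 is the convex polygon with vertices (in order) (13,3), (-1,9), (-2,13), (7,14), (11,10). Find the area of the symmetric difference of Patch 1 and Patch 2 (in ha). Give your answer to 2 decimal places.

87.74

|Patch 1| = 32, |Patch 2| = 87.5, |Patch 1∩Patch 2| = 15.881.
|Patch 1 △ Patch 2| = |Patch 1| + |Patch 2| − 2·|Patch 1∩Patch 2| = 32 + 87.5 − 31.7619 = 87.74.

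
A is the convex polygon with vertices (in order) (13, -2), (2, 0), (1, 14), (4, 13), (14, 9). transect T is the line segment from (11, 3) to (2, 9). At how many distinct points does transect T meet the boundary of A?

0

The segment lies entirely inside A and never meets its boundary.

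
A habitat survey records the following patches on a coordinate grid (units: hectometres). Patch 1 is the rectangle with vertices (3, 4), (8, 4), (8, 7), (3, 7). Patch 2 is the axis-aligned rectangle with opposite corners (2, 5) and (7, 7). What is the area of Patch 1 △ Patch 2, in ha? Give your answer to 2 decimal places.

|Patch 1∩Patch 2|: x∈[3,7], y∈[5,7] → 4·2 = 8.
|Patch 1 △ Patch 2| = |Patch 1| + |Patch 2| − 2·|Patch 1∩Patch 2| = 15 + 10 − 16 = 9.00.

9.00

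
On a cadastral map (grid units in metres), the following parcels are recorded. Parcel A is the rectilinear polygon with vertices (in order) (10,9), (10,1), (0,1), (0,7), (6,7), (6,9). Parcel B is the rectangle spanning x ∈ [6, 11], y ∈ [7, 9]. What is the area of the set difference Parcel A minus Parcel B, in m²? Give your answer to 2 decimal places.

60.00

|Parcel A| = 68, |Parcel A∩Parcel B| = 8.
|Parcel A ∖ Parcel B| = |Parcel A| − |Parcel A∩Parcel B| = 68 − 8 = 60.00.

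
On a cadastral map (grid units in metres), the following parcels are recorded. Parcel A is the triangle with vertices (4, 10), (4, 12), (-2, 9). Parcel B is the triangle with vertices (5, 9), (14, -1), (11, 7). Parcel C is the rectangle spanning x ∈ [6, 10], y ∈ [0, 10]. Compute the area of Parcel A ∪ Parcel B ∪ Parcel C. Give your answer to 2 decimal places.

57.67

By inclusion–exclusion:
Individual areas: |Parcel A| = 6, |Parcel B| = 21, |Parcel C| = 40.
|Parcel A∩Parcel B| = 0.
|Parcel A∩Parcel C| = 0.
|Parcel B∩Parcel C| = 9.3333.
|Parcel A∩Parcel B∩Parcel C| = 0.
|Parcel A ∪ Parcel B ∪ Parcel C| = 67 − 9.3333 + 0 = 57.67.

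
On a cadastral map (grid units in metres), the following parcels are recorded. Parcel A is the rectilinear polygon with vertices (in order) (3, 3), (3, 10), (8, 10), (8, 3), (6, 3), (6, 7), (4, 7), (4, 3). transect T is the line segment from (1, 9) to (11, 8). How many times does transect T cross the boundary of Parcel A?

2

The segment meets the boundary at (8,8.3), (3,8.8).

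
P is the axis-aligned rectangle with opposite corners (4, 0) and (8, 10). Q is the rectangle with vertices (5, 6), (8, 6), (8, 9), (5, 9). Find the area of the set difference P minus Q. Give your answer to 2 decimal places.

31.00

|P∩Q|: x∈[5,8], y∈[6,9] → 3·3 = 9.
|P| = 40.
|P ∖ Q| = |P| − |P∩Q| = 40 − 9 = 31.00.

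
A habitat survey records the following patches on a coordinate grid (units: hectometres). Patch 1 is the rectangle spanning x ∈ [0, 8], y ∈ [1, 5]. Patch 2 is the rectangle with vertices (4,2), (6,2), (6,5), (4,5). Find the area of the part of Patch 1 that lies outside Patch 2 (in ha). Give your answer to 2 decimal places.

|Patch 1∩Patch 2|: x∈[4,6], y∈[2,5] → 2·3 = 6.
|Patch 1| = 32.
|Patch 1 ∖ Patch 2| = |Patch 1| − |Patch 1∩Patch 2| = 32 − 6 = 26.00.

26.00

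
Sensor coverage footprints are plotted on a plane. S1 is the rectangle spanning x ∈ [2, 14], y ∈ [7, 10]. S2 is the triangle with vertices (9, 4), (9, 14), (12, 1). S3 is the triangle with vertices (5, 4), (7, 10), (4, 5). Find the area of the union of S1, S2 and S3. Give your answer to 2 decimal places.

By inclusion–exclusion:
Individual areas: |S1| = 36, |S2| = 15, |S3| = 4.
|S1∩S2| = 3.8077.
|S1∩S3| = 1.2.
|S2∩S3| = 0.
|S1∩S2∩S3| = 0.
|S1 ∪ S2 ∪ S3| = 55 − 5.0077 + 0 = 49.99.

49.99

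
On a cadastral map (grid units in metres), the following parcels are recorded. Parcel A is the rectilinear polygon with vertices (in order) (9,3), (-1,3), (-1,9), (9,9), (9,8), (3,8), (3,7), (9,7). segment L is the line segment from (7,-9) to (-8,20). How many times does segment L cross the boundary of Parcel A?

2

The segment meets the boundary at (-1,6.467), (0.793,3).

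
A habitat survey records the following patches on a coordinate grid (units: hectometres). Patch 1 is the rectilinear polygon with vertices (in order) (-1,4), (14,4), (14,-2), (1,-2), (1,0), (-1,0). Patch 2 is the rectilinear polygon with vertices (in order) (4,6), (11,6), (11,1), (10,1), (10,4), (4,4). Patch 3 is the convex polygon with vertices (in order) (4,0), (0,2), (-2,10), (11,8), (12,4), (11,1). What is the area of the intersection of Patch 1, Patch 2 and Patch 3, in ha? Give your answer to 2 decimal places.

3.00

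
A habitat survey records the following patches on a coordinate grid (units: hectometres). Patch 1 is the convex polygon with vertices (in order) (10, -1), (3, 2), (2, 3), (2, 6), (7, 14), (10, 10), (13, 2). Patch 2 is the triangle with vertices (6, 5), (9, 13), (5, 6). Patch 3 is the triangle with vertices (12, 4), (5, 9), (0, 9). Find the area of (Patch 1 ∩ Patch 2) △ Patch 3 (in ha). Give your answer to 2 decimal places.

|Patch 1 ∩ Patch 2| = 5.3968.
|(Patch 1 ∩ Patch 2) ∩ Patch 3| = 1.5341.
|(Patch 1 ∩ Patch 2) △ Patch 3| = 5.3968 + 12.5 − 3.0681 = 14.83.

14.83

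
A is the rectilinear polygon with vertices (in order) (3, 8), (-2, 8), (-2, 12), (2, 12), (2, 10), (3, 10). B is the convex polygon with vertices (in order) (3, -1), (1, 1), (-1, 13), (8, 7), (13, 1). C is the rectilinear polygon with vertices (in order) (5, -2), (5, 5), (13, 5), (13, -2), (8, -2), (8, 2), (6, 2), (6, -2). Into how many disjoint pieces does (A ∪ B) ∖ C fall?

(A ∪ B) ∖ C splits into 2 disjoint pieces (area 71.0167, area 4.4).

2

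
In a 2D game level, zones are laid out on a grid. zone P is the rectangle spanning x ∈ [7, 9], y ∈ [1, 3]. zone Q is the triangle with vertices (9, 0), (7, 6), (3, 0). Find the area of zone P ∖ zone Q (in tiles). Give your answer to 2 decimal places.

|zone P| = 4, |zone P∩zone Q| = 2.6667.
|zone P ∖ zone Q| = |zone P| − |zone P∩zone Q| = 4 − 2.6667 = 1.33.

1.33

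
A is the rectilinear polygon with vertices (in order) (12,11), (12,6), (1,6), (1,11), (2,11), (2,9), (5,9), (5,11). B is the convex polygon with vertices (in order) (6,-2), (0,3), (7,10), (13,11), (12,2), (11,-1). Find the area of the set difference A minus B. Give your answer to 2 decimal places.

18.92

|A| = 49, |A∩B| = 30.0833.
|A ∖ B| = |A| − |A∩B| = 49 − 30.0833 = 18.92.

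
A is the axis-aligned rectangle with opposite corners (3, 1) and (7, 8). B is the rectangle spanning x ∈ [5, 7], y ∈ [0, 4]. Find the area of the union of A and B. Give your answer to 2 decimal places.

30.00

By inclusion–exclusion:
Individual areas: |A| = 28, |B| = 8.
|A∩B|: x∈[5,7], y∈[1,4] → 2·3 = 6.
|A ∪ B| = 36 − 6 = 30.00.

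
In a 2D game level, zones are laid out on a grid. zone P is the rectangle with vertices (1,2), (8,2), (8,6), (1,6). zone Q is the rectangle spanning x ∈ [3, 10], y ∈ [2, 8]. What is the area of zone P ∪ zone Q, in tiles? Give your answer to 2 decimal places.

By inclusion–exclusion:
Individual areas: |zone P| = 28, |zone Q| = 42.
|zone P∩zone Q|: x∈[3,8], y∈[2,6] → 5·4 = 20.
|zone P ∪ zone Q| = 70 − 20 = 50.00.

50.00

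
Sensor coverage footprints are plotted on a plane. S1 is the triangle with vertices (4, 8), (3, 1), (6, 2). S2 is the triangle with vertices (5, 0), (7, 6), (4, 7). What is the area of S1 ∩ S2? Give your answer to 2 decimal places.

The intersection is the polygon with vertices (4.773,1.591), (4,7), (4.375,6.875), (5.833,2.5), (5.625,1.875).
By the shoelace formula its area is 4.19.

4.19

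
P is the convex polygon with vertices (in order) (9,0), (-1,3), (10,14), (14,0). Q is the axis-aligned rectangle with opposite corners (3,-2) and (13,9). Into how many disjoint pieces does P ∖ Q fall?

3

P ∖ Q splits into 3 disjoint pieces (area 10.4, area 16.0714, area 1.75).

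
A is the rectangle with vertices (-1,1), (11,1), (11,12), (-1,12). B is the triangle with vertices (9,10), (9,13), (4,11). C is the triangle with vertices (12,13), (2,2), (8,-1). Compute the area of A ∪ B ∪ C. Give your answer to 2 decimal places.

By inclusion–exclusion:
Individual areas: |A| = 132, |B| = 7.5, |C| = 48.
|A∩B| = 6.25.
|A∩C| = 42.2286.
|B∩C| = 0.
|A∩B∩C| = 0.
|A ∪ B ∪ C| = 187.5 − 48.4786 + 0 = 139.02.

139.02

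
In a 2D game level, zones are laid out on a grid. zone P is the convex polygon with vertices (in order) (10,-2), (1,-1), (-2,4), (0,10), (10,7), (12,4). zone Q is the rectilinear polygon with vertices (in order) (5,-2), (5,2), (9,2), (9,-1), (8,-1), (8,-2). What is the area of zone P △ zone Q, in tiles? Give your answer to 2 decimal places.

104.33

|zone P| = 117, |zone Q| = 15, |zone P∩zone Q| = 13.8333.
|zone P △ zone Q| = |zone P| + |zone Q| − 2·|zone P∩zone Q| = 117 + 15 − 27.6667 = 104.33.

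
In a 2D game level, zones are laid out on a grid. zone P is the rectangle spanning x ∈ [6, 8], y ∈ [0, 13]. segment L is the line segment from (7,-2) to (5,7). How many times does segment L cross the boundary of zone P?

2

The segment meets the boundary at (6,2.5), (6.556,0).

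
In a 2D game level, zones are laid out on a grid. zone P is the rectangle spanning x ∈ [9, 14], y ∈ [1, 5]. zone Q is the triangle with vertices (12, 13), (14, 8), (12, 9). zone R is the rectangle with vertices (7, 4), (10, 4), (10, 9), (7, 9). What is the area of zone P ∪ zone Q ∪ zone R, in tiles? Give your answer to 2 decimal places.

By inclusion–exclusion:
Individual areas: |zone P| = 20, |zone Q| = 4, |zone R| = 15.
|zone P∩zone Q| = 0.
|zone P∩zone R|: x∈[9,10], y∈[4,5] → 1·1 = 1.
|zone Q∩zone R| = 0.
|zone P∩zone Q∩zone R| = 0.
|zone P ∪ zone Q ∪ zone R| = 39 − 1 + 0 = 38.00.

38.00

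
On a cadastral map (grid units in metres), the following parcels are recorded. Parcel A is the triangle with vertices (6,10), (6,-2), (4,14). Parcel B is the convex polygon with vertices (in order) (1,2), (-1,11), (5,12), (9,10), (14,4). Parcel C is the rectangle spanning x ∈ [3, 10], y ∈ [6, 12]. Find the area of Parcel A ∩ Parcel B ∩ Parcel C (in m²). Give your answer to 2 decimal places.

The intersection is the polygon with vertices (4.265,11.878), (5,12), (6,10), (6,6), (5,6).
By the shoelace formula its area is 7.20.

7.20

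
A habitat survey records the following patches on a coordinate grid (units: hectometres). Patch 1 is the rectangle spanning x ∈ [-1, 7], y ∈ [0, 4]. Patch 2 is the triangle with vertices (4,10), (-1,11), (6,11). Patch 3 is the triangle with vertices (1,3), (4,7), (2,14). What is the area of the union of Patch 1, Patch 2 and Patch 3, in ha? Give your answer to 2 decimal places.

48.82

By inclusion–exclusion:
Individual areas: |Patch 1| = 32, |Patch 2| = 3.5, |Patch 3| = 14.5.
|Patch 1∩Patch 2| = 0.
|Patch 1∩Patch 3| = 0.3295.
|Patch 2∩Patch 3| = 0.8474.
|Patch 1∩Patch 2∩Patch 3| = 0.
|Patch 1 ∪ Patch 2 ∪ Patch 3| = 50 − 1.1769 + 0 = 48.82.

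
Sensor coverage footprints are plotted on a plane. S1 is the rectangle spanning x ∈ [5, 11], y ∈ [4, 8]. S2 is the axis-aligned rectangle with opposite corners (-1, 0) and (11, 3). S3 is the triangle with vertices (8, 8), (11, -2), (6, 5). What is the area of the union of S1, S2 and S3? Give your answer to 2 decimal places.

By inclusion–exclusion:
Individual areas: |S1| = 24, |S2| = 36, |S3| = 14.5.
|S1∩S2| = 0 (no overlap).
|S1∩S3| = 7.0429.
|S2∩S3| = 4.35.
|S1∩S2∩S3| = 0.
|S1 ∪ S2 ∪ S3| = 74.5 − 11.3929 + 0 = 63.11.

63.11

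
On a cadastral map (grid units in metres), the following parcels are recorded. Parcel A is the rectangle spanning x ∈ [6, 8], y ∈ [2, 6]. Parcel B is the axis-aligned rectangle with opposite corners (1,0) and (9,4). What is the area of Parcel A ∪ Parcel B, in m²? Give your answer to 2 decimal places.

By inclusion–exclusion:
Individual areas: |Parcel A| = 8, |Parcel B| = 32.
|Parcel A∩Parcel B|: x∈[6,8], y∈[2,4] → 2·2 = 4.
|Parcel A ∪ Parcel B| = 40 − 4 = 36.00.

36.00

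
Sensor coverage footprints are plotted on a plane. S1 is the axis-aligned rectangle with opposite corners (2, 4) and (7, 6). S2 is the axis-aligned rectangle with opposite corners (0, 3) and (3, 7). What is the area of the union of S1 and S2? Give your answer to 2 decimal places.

20.00

By inclusion–exclusion:
Individual areas: |S1| = 10, |S2| = 12.
|S1∩S2|: x∈[2,3], y∈[4,6] → 1·2 = 2.
|S1 ∪ S2| = 22 − 2 = 20.00.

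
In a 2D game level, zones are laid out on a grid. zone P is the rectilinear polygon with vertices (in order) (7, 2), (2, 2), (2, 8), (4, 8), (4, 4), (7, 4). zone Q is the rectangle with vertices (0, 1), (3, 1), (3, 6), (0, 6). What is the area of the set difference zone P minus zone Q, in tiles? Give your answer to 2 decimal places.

14.00

|zone P| = 18, |zone P∩zone Q| = 4.
|zone P ∖ zone Q| = |zone P| − |zone P∩zone Q| = 18 − 4 = 14.00.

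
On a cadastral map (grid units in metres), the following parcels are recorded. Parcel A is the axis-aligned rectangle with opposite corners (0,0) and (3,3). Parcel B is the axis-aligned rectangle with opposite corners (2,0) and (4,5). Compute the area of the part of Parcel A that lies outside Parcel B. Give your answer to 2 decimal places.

6.00

|Parcel A∩Parcel B|: x∈[2,3], y∈[0,3] → 1·3 = 3.
|Parcel A| = 9.
|Parcel A ∖ Parcel B| = |Parcel A| − |Parcel A∩Parcel B| = 9 − 3 = 6.00.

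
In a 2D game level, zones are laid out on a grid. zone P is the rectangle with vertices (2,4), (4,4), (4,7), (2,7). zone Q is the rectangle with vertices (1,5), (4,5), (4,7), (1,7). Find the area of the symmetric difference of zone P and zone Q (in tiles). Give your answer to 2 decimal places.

|zone P∩zone Q|: x∈[2,4], y∈[5,7] → 2·2 = 4.
|zone P △ zone Q| = |zone P| + |zone Q| − 2·|zone P∩zone Q| = 6 + 6 − 8 = 4.00.

4.00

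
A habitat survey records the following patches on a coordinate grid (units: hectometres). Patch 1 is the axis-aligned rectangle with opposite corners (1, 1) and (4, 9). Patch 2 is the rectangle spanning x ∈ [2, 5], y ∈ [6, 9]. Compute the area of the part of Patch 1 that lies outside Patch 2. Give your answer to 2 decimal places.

|Patch 1∩Patch 2|: x∈[2,4], y∈[6,9] → 2·3 = 6.
|Patch 1| = 24.
|Patch 1 ∖ Patch 2| = |Patch 1| − |Patch 1∩Patch 2| = 24 − 6 = 18.00.

18.00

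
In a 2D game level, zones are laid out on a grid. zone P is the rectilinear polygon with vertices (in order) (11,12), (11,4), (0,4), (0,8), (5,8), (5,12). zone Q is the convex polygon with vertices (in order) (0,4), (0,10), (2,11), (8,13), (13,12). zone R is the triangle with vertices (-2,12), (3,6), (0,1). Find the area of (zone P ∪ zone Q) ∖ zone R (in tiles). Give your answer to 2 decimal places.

|zone P ∪ zone Q| = 88.7308.
|(zone P ∪ zone Q) ∩ zone R| = 10.2.
|(zone P ∪ zone Q) ∖ zone R| = 88.7308 − 10.2 = 78.53.

78.53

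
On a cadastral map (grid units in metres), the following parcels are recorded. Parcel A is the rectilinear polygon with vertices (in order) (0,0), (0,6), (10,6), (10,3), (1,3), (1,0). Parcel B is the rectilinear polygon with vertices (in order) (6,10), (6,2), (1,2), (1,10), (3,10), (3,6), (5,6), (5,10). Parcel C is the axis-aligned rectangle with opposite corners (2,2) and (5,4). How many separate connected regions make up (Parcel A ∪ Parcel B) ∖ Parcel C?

(Parcel A ∪ Parcel B) ∖ Parcel C is a single connected region.

1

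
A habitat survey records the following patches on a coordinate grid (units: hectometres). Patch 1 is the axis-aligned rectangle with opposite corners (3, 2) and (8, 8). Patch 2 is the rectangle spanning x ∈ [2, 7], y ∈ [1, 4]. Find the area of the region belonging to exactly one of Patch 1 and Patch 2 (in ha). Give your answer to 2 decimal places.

29.00

|Patch 1∩Patch 2|: x∈[3,7], y∈[2,4] → 4·2 = 8.
|Patch 1 △ Patch 2| = |Patch 1| + |Patch 2| − 2·|Patch 1∩Patch 2| = 30 + 15 − 16 = 29.00.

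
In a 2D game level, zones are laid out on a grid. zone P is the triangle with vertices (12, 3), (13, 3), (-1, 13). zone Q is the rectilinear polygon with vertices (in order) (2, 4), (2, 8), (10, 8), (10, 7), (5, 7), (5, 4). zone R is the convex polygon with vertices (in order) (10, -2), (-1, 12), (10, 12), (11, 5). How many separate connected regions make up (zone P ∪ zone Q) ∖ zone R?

3

(zone P ∪ zone Q) ∖ zone R splits into 3 disjoint pieces (area 1.1203, area 6.8052, area 0.05).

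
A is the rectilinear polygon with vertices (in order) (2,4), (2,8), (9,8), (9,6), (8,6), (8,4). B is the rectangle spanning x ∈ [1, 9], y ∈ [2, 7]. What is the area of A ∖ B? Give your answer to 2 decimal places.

|A| = 26, |A∩B| = 19.
|A ∖ B| = |A| − |A∩B| = 26 − 19 = 7.00.

7.00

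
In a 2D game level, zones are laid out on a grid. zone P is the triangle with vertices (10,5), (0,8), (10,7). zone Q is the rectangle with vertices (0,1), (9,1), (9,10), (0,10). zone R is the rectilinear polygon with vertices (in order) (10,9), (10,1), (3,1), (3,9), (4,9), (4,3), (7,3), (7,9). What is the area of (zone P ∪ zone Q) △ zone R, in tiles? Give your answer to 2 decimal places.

|zone P ∪ zone Q| = 82.9.
|(zone P ∪ zone Q) ∩ zone R| = 31.9.
|(zone P ∪ zone Q) △ zone R| = 82.9 + 38 − 63.8 = 57.10.

57.10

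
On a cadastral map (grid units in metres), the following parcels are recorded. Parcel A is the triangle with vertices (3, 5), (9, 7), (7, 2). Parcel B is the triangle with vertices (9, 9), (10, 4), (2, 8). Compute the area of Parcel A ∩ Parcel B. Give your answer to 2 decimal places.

The intersection is the polygon with vertices (9,7), (8.167,4.917), (6,6).
By the shoelace formula its area is 2.71.

2.71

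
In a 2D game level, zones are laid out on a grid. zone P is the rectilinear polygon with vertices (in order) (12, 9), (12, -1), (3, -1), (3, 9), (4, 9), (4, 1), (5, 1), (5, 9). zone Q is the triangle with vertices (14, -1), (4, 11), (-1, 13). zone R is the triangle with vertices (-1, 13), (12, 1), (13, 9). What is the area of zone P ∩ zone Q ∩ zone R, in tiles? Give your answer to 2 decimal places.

9.52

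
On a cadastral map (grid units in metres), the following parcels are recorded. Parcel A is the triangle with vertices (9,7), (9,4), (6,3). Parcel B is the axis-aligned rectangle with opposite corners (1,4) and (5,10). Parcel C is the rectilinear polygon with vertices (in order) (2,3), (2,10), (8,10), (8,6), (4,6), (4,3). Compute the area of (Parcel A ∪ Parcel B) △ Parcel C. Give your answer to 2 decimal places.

|Parcel A ∪ Parcel B| = 28.5.
|(Parcel A ∪ Parcel B) ∩ Parcel C| = 16.
|(Parcel A ∪ Parcel B) △ Parcel C| = 28.5 + 30 − 32 = 26.50.

26.50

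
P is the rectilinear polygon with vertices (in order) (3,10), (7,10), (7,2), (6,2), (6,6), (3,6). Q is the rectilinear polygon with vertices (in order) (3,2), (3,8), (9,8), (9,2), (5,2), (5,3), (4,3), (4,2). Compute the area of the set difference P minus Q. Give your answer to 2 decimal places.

8.00

|P| = 20, |P∩Q| = 12.
|P ∖ Q| = |P| − |P∩Q| = 20 − 12 = 8.00.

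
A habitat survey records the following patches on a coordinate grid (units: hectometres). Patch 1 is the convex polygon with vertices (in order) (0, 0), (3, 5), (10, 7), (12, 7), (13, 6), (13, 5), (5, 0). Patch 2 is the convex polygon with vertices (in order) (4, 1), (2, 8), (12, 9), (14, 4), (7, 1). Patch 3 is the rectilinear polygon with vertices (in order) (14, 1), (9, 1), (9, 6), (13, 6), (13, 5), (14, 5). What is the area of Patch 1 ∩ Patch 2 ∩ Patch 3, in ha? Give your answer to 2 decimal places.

9.00

The intersection is the polygon with vertices (13,5), (9,2.5), (9,6), (13,6).
By the shoelace formula its area is 9.00.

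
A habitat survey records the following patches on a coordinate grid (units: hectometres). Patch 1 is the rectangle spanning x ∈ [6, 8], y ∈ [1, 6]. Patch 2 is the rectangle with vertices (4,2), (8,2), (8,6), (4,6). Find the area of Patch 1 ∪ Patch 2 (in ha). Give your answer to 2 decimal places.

By inclusion–exclusion:
Individual areas: |Patch 1| = 10, |Patch 2| = 16.
|Patch 1∩Patch 2|: x∈[6,8], y∈[2,6] → 2·4 = 8.
|Patch 1 ∪ Patch 2| = 26 − 8 = 18.00.

18.00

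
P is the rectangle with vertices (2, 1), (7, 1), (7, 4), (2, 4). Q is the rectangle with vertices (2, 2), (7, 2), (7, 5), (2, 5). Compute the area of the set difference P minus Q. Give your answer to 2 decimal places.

|P∩Q|: x∈[2,7], y∈[2,4] → 5·2 = 10.
|P| = 15.
|P ∖ Q| = |P| − |P∩Q| = 15 − 10 = 5.00.

5.00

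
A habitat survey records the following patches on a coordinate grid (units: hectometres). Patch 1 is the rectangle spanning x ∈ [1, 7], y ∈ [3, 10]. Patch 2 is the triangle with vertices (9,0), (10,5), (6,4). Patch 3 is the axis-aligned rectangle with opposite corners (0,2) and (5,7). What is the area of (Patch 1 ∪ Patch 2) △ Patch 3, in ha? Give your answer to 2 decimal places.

|Patch 1 ∪ Patch 2| = 50.75.
|(Patch 1 ∪ Patch 2) ∩ Patch 3| = 16.
|(Patch 1 ∪ Patch 2) △ Patch 3| = 50.75 + 25 − 32 = 43.75.

43.75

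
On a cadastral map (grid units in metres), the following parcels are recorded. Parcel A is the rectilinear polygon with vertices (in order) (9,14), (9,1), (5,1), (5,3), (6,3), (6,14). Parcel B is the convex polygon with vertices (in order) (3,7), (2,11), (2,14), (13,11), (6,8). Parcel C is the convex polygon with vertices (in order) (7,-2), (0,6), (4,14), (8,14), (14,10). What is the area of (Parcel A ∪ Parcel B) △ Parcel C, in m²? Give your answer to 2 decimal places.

64.90

|Parcel A ∪ Parcel B| = 68.9286.
|(Parcel A ∪ Parcel B) ∩ Parcel C| = 65.0147.
|(Parcel A ∪ Parcel B) △ Parcel C| = 68.9286 + 126 − 130.0294 = 64.90.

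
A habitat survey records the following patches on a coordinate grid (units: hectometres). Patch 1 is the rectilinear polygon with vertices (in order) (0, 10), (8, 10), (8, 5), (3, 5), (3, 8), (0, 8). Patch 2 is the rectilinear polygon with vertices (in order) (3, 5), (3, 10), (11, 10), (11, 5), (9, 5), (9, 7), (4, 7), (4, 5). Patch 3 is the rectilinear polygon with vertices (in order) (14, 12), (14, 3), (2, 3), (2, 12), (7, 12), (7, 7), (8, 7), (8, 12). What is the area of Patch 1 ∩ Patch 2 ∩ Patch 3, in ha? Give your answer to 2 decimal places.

14.00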